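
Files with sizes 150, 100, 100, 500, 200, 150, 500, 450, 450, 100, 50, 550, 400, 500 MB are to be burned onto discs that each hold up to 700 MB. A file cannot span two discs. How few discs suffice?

Total = 550 + 500 + 500 + 500 + 450 + 450 + 400 + 200 + 150 + 150 + 100 + 100 + 100 + 50 = 4200 MB.
Lower bound: ⌈4200/700⌉ = 6 discs.
Also, 7 files each exceed 350 MB, and no two of those can share a disc, so at least 7 discs are needed.
A packing using 7 discs:
  disc 1: 550 + 150 = 700
  disc 2: 500 + 200 = 700
  disc 3: 500 + 150 + 50 = 700
  disc 4: 500 + 100 + 100 = 700
  disc 5: 450 + 100 = 550
  disc 6: 450 = 450
  disc 7: 400 = 400
This matches the lower bound, so 7 is optimal.

7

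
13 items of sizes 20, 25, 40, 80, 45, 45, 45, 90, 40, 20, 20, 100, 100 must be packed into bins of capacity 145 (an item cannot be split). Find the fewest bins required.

Total = 100 + 100 + 90 + 80 + 45 + 45 + 45 + 40 + 40 + 25 + 20 + 20 + 20 = 670.
Lower bound: ⌈670/145⌉ = 5 bins.
A packing using 5 bins:
  bin 1: 100 + 45 = 145
  bin 2: 100 + 45 = 145
  bin 3: 90 + 45 = 135
  bin 4: 80 + 40 + 25 = 145
  bin 5: 40 + 20 + 20 + 20 = 100
This matches the lower bound, so 5 is optimal.

5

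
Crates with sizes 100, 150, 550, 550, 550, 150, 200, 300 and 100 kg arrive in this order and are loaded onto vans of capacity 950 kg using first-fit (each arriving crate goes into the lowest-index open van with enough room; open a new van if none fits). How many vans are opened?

  100 → van 1 (new)  [load 100/950]
  150 → van 1  [load 250/950]
  550 → van 1  [load 800/950]
  550 → van 2 (new)  [load 550/950]
  550 → van 3 (new)  [load 550/950]
  150 → van 1  [load 950/950]
  200 → van 2  [load 750/950]
  300 → van 3  [load 850/950]
  100 → van 2  [load 850/950]
3 vans opened.

3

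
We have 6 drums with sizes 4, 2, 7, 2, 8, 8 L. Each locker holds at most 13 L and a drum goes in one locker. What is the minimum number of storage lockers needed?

Total = 8 + 8 + 7 + 4 + 2 + 2 = 31 L.
Lower bound: ⌈31/13⌉ = 3 storage lockers.
A packing using 3 storage lockers:
  locker 1: 8 + 4 = 12
  locker 2: 8 + 2 + 2 = 12
  locker 3: 7 = 7
This matches the lower bound, so 3 is optimal.

3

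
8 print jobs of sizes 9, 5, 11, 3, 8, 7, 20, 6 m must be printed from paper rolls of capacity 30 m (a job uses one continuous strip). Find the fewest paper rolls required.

3

Total = 20 + 11 + 9 + 8 + 7 + 6 + 5 + 3 = 69 m.
Lower bound: ⌈69/30⌉ = 3 paper rolls.
A packing using 3 paper rolls:
  roll 1: 20 + 9 = 29
  roll 2: 11 + 8 + 7 + 3 = 29
  roll 3: 6 + 5 = 11
This matches the lower bound, so 3 is optimal.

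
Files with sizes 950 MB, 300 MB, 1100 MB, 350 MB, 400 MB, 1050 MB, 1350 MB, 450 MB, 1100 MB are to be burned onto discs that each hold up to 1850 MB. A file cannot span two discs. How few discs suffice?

5

Total = 1350 + 1100 + 1100 + 1050 + 950 + 450 + 400 + 350 + 300 = 7050 MB.
Lower bound: ⌈7050/1850⌉ = 4 discs.
Also, 5 files each exceed 925 MB, and no two of those can share a disc, so at least 5 discs are needed.
A packing using 5 discs:
  disc 1: 1350 + 450 = 1800
  disc 2: 1100 + 400 + 350 = 1850
  disc 3: 1100 + 300 = 1400
  disc 4: 1050 = 1050
  disc 5: 950 = 950
This matches the lower bound, so 5 is optimal.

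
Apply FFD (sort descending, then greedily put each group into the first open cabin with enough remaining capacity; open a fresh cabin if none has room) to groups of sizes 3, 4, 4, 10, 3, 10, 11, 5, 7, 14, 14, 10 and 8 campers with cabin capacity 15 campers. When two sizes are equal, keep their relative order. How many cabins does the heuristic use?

Sorted descending: 14, 14, 11, 10, 10, 10, 8, 7, 5, 4, 4, 3, 3.
  14 → cabin 1 (new)  [load 14/15]
  14 → cabin 2 (new)  [load 14/15]
  11 → cabin 3 (new)  [load 11/15]
  10 → cabin 4 (new)  [load 10/15]
  10 → cabin 5 (new)  [load 10/15]
  10 → cabin 6 (new)  [load 10/15]
  8 → cabin 7 (new)  [load 8/15]
  7 → cabin 7  [load 15/15]
  5 → cabin 4  [load 15/15]
  4 → cabin 3  [load 15/15]
  4 → cabin 5  [load 14/15]
  3 → cabin 6  [load 13/15]
  3 → cabin 8 (new)  [load 3/15]
8 cabins opened.

8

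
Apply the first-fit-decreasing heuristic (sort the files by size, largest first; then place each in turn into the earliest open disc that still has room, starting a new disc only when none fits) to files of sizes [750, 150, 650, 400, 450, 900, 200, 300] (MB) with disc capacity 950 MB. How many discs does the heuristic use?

5

Sorted descending: 900, 750, 650, 450, 400, 300, 200, 150.
  900 → disc 1 (new)  [load 900/950]
  750 → disc 2 (new)  [load 750/950]
  650 → disc 3 (new)  [load 650/950]
  450 → disc 4 (new)  [load 450/950]
  400 → disc 4  [load 850/950]
  300 → disc 3  [load 950/950]
  200 → disc 2  [load 950/950]
  150 → disc 5 (new)  [load 150/950]
5 discs opened.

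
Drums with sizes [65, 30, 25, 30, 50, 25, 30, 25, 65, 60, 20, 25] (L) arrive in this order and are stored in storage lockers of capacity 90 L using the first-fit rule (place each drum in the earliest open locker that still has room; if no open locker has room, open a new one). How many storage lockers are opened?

  65 → locker 1 (new)  [load 65/90]
  30 → locker 2 (new)  [load 30/90]
  25 → locker 1  [load 90/90]
  30 → locker 2  [load 60/90]
  50 → locker 3 (new)  [load 50/90]
  25 → locker 2  [load 85/90]
  30 → locker 3  [load 80/90]
  25 → locker 4 (new)  [load 25/90]
  65 → locker 4  [load 90/90]
  60 → locker 5 (new)  [load 60/90]
  20 → locker 5  [load 80/90]
  25 → locker 6 (new)  [load 25/90]
6 storage lockers opened.

6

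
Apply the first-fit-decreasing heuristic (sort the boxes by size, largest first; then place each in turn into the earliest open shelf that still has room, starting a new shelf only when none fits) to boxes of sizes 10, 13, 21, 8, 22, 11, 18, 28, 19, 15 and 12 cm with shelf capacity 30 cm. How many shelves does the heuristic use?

7

Sorted descending: 28, 22, 21, 19, 18, 15, 13, 12, 11, 10, 8.
  28 → shelf 1 (new)  [load 28/30]
  22 → shelf 2 (new)  [load 22/30]
  21 → shelf 3 (new)  [load 21/30]
  19 → shelf 4 (new)  [load 19/30]
  18 → shelf 5 (new)  [load 18/30]
  15 → shelf 6 (new)  [load 15/30]
  13 → shelf 6  [load 28/30]
  12 → shelf 5  [load 30/30]
  11 → shelf 4  [load 30/30]
  10 → shelf 7 (new)  [load 10/30]
  8 → shelf 2  [load 30/30]
7 shelves opened.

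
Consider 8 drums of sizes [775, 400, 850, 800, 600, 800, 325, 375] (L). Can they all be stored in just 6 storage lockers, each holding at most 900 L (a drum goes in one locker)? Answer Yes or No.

No

Total = 4925 L; ⌈4925/900⌉ = 6.
The bound of 6 does not rule out 6, but exhaustive search shows no assignment into 6 storage lockers of capacity 900 L exists — the minimum is 7.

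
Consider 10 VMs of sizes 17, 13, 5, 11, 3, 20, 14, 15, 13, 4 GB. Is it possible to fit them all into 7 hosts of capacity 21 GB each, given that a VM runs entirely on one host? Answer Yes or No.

Yes

A valid assignment using 7 hosts:
  host 1: 20 = 20
  host 2: 17 + 4 = 21
  host 3: 15 + 5 = 20
  host 4: 14 + 3 = 17
  host 5: 13 = 13
  host 6: 13 = 13
  host 7: 11 = 11
Every load is within 21 GB, so 7 hosts suffice.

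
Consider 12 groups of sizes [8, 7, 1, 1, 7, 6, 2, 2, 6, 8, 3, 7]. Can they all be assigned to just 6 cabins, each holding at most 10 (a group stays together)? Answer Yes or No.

Total = 58; ⌈58/10⌉ = 6.
7 groups each exceed half the capacity and cannot share a cabin, forcing at least 7 cabins.
At least 7 cabins are required, but only 6 are allowed.

No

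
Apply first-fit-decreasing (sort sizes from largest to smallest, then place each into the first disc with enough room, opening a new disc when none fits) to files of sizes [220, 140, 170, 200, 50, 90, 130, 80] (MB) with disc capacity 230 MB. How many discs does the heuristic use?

5

Sorted descending: 220, 200, 170, 140, 130, 90, 80, 50.
  220 → disc 1 (new)  [load 220/230]
  200 → disc 2 (new)  [load 200/230]
  170 → disc 3 (new)  [load 170/230]
  140 → disc 4 (new)  [load 140/230]
  130 → disc 5 (new)  [load 130/230]
  90 → disc 4  [load 230/230]
  80 → disc 5  [load 210/230]
  50 → disc 3  [load 220/230]
5 discs opened.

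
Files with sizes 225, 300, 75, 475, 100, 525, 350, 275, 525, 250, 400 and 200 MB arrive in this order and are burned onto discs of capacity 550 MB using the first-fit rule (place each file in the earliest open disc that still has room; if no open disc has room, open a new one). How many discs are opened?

8

  225 → disc 1 (new)  [load 225/550]
  300 → disc 1  [load 525/550]
  75 → disc 2 (new)  [load 75/550]
  475 → disc 2  [load 550/550]
  100 → disc 3 (new)  [load 100/550]
  525 → disc 4 (new)  [load 525/550]
  350 → disc 3  [load 450/550]
  275 → disc 5 (new)  [load 275/550]
  525 → disc 6 (new)  [load 525/550]
  250 → disc 5  [load 525/550]
  400 → disc 7 (new)  [load 400/550]
  200 → disc 8 (new)  [load 200/550]
8 discs opened.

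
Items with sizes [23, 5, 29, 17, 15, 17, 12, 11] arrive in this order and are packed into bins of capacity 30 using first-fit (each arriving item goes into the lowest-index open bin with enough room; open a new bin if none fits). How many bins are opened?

5

  23 → bin 1 (new)  [load 23/30]
  5 → bin 1  [load 28/30]
  29 → bin 2 (new)  [load 29/30]
  17 → bin 3 (new)  [load 17/30]
  15 → bin 4 (new)  [load 15/30]
  17 → bin 5 (new)  [load 17/30]
  12 → bin 3  [load 29/30]
  11 → bin 4  [load 26/30]
5 bins opened.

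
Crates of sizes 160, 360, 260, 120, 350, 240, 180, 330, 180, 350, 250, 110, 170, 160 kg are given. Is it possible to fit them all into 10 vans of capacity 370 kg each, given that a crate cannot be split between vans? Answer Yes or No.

Yes

A valid assignment using 10 vans:
  van 1: 360 = 360
  van 2: 350 = 350
  van 3: 350 = 350
  van 4: 330 = 330
  van 5: 260 + 110 = 370
  van 6: 250 + 120 = 370
  van 7: 240 = 240
  van 8: 180 + 180 = 360
  van 9: 170 + 160 = 330
  van 10: 160 = 160
Every load is within 370 kg, so 10 vans suffice.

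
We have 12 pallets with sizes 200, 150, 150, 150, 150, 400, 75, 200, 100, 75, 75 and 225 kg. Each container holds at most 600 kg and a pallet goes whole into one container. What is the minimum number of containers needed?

Total = 400 + 225 + 200 + 200 + 150 + 150 + 150 + 150 + 100 + 75 + 75 + 75 = 1950 kg.
Lower bound: ⌈1950/600⌉ = 4 containers.
A packing using 4 containers:
  container 1: 400 + 200 = 600
  container 2: 225 + 200 + 150 = 575
  container 3: 150 + 150 + 150 + 100 = 550
  container 4: 75 + 75 + 75 = 225
This matches the lower bound, so 4 is optimal.

4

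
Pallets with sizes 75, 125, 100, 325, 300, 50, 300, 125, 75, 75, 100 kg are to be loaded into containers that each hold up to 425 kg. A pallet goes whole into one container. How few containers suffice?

Total = 325 + 300 + 300 + 125 + 125 + 100 + 100 + 75 + 75 + 75 + 50 = 1650 kg.
Lower bound: ⌈1650/425⌉ = 4 containers.
A packing using 4 containers:
  container 1: 325 + 100 = 425
  container 2: 300 + 125 = 425
  container 3: 300 + 125 = 425
  container 4: 100 + 75 + 75 + 75 + 50 = 375
This matches the lower bound, so 4 is optimal.

4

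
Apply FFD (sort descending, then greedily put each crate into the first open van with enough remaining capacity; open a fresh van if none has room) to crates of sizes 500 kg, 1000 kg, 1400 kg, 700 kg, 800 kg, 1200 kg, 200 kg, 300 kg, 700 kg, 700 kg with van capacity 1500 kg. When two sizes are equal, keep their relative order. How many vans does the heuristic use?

6

Sorted descending: 1400, 1200, 1000, 800, 700, 700, 700, 500, 300, 200.
  1400 → van 1 (new)  [load 1400/1500]
  1200 → van 2 (new)  [load 1200/1500]
  1000 → van 3 (new)  [load 1000/1500]
  800 → van 4 (new)  [load 800/1500]
  700 → van 4  [load 1500/1500]
  700 → van 5 (new)  [load 700/1500]
  700 → van 5  [load 1400/1500]
  500 → van 3  [load 1500/1500]
  300 → van 2  [load 1500/1500]
  200 → van 6 (new)  [load 200/1500]
6 vans opened.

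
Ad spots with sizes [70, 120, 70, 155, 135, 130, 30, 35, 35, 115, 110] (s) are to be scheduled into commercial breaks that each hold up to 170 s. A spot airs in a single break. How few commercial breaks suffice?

Total = 155 + 135 + 130 + 120 + 115 + 110 + 70 + 70 + 35 + 35 + 30 = 1005 s.
Lower bound: ⌈1005/170⌉ = 6 commercial breaks.
A packing using 7 commercial breaks:
  break 1: 155 = 155
  break 2: 135 + 35 = 170
  break 3: 130 + 35 = 165
  break 4: 120 + 30 = 150
  break 5: 115 = 115
  break 6: 110 = 110
  break 7: 70 + 70 = 140
No arrangement into 6 commercial breaks stays within capacity, so 7 is optimal.

7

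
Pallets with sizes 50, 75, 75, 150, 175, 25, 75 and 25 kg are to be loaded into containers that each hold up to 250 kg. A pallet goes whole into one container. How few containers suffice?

3

Total = 175 + 150 + 75 + 75 + 75 + 50 + 25 + 25 = 650 kg.
Lower bound: ⌈650/250⌉ = 3 containers.
A packing using 3 containers:
  container 1: 175 + 75 = 250
  container 2: 150 + 75 + 25 = 250
  container 3: 75 + 50 + 25 = 150
This matches the lower bound, so 3 is optimal.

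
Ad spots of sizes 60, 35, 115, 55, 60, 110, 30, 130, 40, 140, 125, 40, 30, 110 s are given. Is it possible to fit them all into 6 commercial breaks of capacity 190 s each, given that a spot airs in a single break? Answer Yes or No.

A valid assignment using 6 commercial breaks:
  break 1: 140 + 40 = 180
  break 2: 130 + 60 = 190
  break 3: 125 + 60 = 185
  break 4: 115 + 55 = 170
  break 5: 110 + 40 + 35 = 185
  break 6: 110 + 30 + 30 = 170
Every load is within 190 s, so 6 commercial breaks suffice.

Yes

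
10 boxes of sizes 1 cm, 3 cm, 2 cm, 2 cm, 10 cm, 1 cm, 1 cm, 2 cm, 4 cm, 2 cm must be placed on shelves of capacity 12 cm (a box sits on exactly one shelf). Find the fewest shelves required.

Total = 10 + 4 + 3 + 2 + 2 + 2 + 2 + 1 + 1 + 1 = 28 cm.
Lower bound: ⌈28/12⌉ = 3 shelves.
A packing using 3 shelves:
  shelf 1: 10 + 2 = 12
  shelf 2: 4 + 3 + 2 + 2 + 1 = 12
  shelf 3: 2 + 1 + 1 = 4
This matches the lower bound, so 3 is optimal.

3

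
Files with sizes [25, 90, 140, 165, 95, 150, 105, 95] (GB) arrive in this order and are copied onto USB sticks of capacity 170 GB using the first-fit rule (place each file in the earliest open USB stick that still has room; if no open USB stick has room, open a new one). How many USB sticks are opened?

7

  25 → USB stick 1 (new)  [load 25/170]
  90 → USB stick 1  [load 115/170]
  140 → USB stick 2 (new)  [load 140/170]
  165 → USB stick 3 (new)  [load 165/170]
  95 → USB stick 4 (new)  [load 95/170]
  150 → USB stick 5 (new)  [load 150/170]
  105 → USB stick 6 (new)  [load 105/170]
  95 → USB stick 7 (new)  [load 95/170]
7 USB sticks opened.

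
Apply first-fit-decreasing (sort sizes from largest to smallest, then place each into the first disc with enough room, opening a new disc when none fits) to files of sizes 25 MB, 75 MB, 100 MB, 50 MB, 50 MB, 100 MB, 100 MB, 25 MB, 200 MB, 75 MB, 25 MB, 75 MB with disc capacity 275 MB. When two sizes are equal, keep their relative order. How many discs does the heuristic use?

4

Sorted descending: 200, 100, 100, 100, 75, 75, 75, 50, 50, 25, 25, 25.
  200 → disc 1 (new)  [load 200/275]
  100 → disc 2 (new)  [load 100/275]
  100 → disc 2  [load 200/275]
  100 → disc 3 (new)  [load 100/275]
  75 → disc 1  [load 275/275]
  75 → disc 2  [load 275/275]
  75 → disc 3  [load 175/275]
  50 → disc 3  [load 225/275]
  50 → disc 3  [load 275/275]
  25 → disc 4 (new)  [load 25/275]
  25 → disc 4  [load 50/275]
  25 → disc 4  [load 75/275]
4 discs opened.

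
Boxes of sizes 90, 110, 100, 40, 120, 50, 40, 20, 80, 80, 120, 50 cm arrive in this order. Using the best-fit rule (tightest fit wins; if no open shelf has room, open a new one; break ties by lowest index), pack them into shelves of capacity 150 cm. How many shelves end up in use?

  90 → shelf 1 (new)  [load 90/150]
  110 → shelf 2 (new)  [load 110/150]
  100 → shelf 3 (new)  [load 100/150]
  40 → shelf 2  [load 150/150]
  120 → shelf 4 (new)  [load 120/150]
  50 → shelf 3  [load 150/150]
  40 → shelf 1  [load 130/150]
  20 → shelf 1  [load 150/150]
  80 → shelf 5 (new)  [load 80/150]
  80 → shelf 6 (new)  [load 80/150]
  120 → shelf 7 (new)  [load 120/150]
  50 → shelf 5  [load 130/150]
7 shelves opened.

7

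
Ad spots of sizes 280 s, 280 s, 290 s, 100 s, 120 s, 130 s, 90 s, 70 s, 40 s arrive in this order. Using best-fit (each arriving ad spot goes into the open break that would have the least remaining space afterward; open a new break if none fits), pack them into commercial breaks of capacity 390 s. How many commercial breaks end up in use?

  280 → break 1 (new)  [load 280/390]
  280 → break 2 (new)  [load 280/390]
  290 → break 3 (new)  [load 290/390]
  100 → break 3  [load 390/390]
  120 → break 4 (new)  [load 120/390]
  130 → break 4  [load 250/390]
  90 → break 1  [load 370/390]
  70 → break 2  [load 350/390]
  40 → break 2  [load 390/390]
4 commercial breaks opened.

4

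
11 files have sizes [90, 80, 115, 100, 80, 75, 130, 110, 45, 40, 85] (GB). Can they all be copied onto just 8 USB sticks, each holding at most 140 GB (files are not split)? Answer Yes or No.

No

Total = 950 GB; ⌈950/140⌉ = 7.
9 files each exceed half the capacity and cannot share a USB stick, forcing at least 9 USB sticks.
At least 9 USB sticks are required, but only 8 are allowed.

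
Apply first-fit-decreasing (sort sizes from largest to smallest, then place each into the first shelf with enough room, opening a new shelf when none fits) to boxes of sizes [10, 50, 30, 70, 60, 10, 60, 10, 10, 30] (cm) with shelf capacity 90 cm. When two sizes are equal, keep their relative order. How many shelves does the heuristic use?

Sorted descending: 70, 60, 60, 50, 30, 30, 10, 10, 10, 10.
  70 → shelf 1 (new)  [load 70/90]
  60 → shelf 2 (new)  [load 60/90]
  60 → shelf 3 (new)  [load 60/90]
  50 → shelf 4 (new)  [load 50/90]
  30 → shelf 2  [load 90/90]
  30 → shelf 3  [load 90/90]
  10 → shelf 1  [load 80/90]
  10 → shelf 1  [load 90/90]
  10 → shelf 4  [load 60/90]
  10 → shelf 4  [load 70/90]
4 shelves opened.

4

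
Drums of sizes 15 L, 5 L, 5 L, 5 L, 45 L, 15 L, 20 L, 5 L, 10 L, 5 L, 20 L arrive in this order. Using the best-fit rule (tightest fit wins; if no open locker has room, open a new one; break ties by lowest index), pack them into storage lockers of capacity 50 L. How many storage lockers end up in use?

  15 → locker 1 (new)  [load 15/50]
  5 → locker 1  [load 20/50]
  5 → locker 1  [load 25/50]
  5 → locker 1  [load 30/50]
  45 → locker 2 (new)  [load 45/50]
  15 → locker 1  [load 45/50]
  20 → locker 3 (new)  [load 20/50]
  5 → locker 1  [load 50/50]
  10 → locker 3  [load 30/50]
  5 → locker 2  [load 50/50]
  20 → locker 3  [load 50/50]
3 storage lockers opened.

3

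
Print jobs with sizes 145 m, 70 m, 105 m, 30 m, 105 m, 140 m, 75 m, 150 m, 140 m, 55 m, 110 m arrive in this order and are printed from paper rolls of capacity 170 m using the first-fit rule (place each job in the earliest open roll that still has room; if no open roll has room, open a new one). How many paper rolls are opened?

  145 → roll 1 (new)  [load 145/170]
  70 → roll 2 (new)  [load 70/170]
  105 → roll 3 (new)  [load 105/170]
  30 → roll 2  [load 100/170]
  105 → roll 4 (new)  [load 105/170]
  140 → roll 5 (new)  [load 140/170]
  75 → roll 6 (new)  [load 75/170]
  150 → roll 7 (new)  [load 150/170]
  140 → roll 8 (new)  [load 140/170]
  55 → roll 2  [load 155/170]
  110 → roll 9 (new)  [load 110/170]
9 paper rolls opened.

9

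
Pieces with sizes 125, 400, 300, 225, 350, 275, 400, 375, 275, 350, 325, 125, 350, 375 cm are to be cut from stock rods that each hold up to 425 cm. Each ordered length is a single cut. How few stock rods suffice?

Total = 400 + 400 + 375 + 375 + 350 + 350 + 350 + 325 + 300 + 275 + 275 + 225 + 125 + 125 = 4250 cm.
Lower bound: ⌈4250/425⌉ = 10 stock rods.
Also, 12 pieces each exceed 425/2 cm, and no two of those can share a stock rod, so at least 12 stock rods are needed.
A packing using 12 stock rods:
  stock rod 1: 400 = 400
  stock rod 2: 400 = 400
  stock rod 3: 375 = 375
  stock rod 4: 375 = 375
  stock rod 5: 350 = 350
  stock rod 6: 350 = 350
  stock rod 7: 350 = 350
  stock rod 8: 325 = 325
  stock rod 9: 300 + 125 = 425
  stock rod 10: 275 + 125 = 400
  stock rod 11: 275 = 275
  stock rod 12: 225 = 225
This matches the lower bound, so 12 is optimal.

12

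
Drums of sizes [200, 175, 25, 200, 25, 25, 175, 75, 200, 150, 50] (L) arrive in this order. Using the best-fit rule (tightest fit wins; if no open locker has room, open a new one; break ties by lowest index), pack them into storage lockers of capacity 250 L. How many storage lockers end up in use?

6

  200 → locker 1 (new)  [load 200/250]
  175 → locker 2 (new)  [load 175/250]
  25 → locker 1  [load 225/250]
  200 → locker 3 (new)  [load 200/250]
  25 → locker 1  [load 250/250]
  25 → locker 3  [load 225/250]
  175 → locker 4 (new)  [load 175/250]
  75 → locker 2  [load 250/250]
  200 → locker 5 (new)  [load 200/250]
  150 → locker 6 (new)  [load 150/250]
  50 → locker 5  [load 250/250]
6 storage lockers opened.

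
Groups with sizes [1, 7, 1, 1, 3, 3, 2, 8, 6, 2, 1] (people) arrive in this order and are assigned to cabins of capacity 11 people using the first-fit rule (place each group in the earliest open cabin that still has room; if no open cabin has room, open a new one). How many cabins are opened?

4

  1 → cabin 1 (new)  [load 1/11]
  7 → cabin 1  [load 8/11]
  1 → cabin 1  [load 9/11]
  1 → cabin 1  [load 10/11]
  3 → cabin 2 (new)  [load 3/11]
  3 → cabin 2  [load 6/11]
  2 → cabin 2  [load 8/11]
  8 → cabin 3 (new)  [load 8/11]
  6 → cabin 4 (new)  [load 6/11]
  2 → cabin 2  [load 10/11]
  1 → cabin 1  [load 11/11]
4 cabins opened.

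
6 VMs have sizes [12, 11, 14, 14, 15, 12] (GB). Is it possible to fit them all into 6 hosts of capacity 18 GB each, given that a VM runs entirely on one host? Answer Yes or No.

A valid assignment using 6 hosts:
  host 1: 15 = 15
  host 2: 14 = 14
  host 3: 14 = 14
  host 4: 12 = 12
  host 5: 12 = 12
  host 6: 11 = 11
Every load is within 18 GB, so 6 hosts suffice.

Yes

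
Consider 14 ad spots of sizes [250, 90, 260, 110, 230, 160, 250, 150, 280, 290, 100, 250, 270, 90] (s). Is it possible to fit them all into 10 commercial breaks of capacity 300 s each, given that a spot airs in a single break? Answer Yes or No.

No

Total = 2780 s; ⌈2780/300⌉ = 10.
The bound of 10 does not rule out 10, but exhaustive search shows no assignment into 10 commercial breaks of capacity 300 s exists — the minimum is 11.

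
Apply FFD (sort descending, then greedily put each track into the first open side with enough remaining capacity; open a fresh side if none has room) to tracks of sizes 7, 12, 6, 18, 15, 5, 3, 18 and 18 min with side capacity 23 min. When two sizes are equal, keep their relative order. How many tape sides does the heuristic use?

5

Sorted descending: 18, 18, 18, 15, 12, 7, 6, 5, 3.
  18 → side 1 (new)  [load 18/23]
  18 → side 2 (new)  [load 18/23]
  18 → side 3 (new)  [load 18/23]
  15 → side 4 (new)  [load 15/23]
  12 → side 5 (new)  [load 12/23]
  7 → side 4  [load 22/23]
  6 → side 5  [load 18/23]
  5 → side 1  [load 23/23]
  3 → side 2  [load 21/23]
5 tape sides opened.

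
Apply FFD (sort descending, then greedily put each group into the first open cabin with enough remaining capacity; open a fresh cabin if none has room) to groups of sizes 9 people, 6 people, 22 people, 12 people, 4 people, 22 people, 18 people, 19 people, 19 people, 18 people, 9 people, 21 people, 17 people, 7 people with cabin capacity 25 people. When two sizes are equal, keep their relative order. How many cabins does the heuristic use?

10

Sorted descending: 22, 22, 21, 19, 19, 18, 18, 17, 12, 9, 9, 7, 6, 4.
  22 → cabin 1 (new)  [load 22/25]
  22 → cabin 2 (new)  [load 22/25]
  21 → cabin 3 (new)  [load 21/25]
  19 → cabin 4 (new)  [load 19/25]
  19 → cabin 5 (new)  [load 19/25]
  18 → cabin 6 (new)  [load 18/25]
  18 → cabin 7 (new)  [load 18/25]
  17 → cabin 8 (new)  [load 17/25]
  12 → cabin 9 (new)  [load 12/25]
  9 → cabin 9  [load 21/25]
  9 → cabin 10 (new)  [load 9/25]
  7 → cabin 6  [load 25/25]
  6 → cabin 4  [load 25/25]
  4 → cabin 3  [load 25/25]
10 cabins opened.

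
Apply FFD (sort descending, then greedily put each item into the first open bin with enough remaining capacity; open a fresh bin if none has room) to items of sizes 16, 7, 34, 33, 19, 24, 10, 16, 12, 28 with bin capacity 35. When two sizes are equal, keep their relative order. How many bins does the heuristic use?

Sorted descending: 34, 33, 28, 24, 19, 16, 16, 12, 10, 7.
  34 → bin 1 (new)  [load 34/35]
  33 → bin 2 (new)  [load 33/35]
  28 → bin 3 (new)  [load 28/35]
  24 → bin 4 (new)  [load 24/35]
  19 → bin 5 (new)  [load 19/35]
  16 → bin 5  [load 35/35]
  16 → bin 6 (new)  [load 16/35]
  12 → bin 6  [load 28/35]
  10 → bin 4  [load 34/35]
  7 → bin 3  [load 35/35]
6 bins opened.

6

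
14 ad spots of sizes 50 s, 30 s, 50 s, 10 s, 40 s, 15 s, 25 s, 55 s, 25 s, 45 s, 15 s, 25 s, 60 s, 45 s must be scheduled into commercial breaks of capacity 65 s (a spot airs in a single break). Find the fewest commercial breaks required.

9

Total = 60 + 55 + 50 + 50 + 45 + 45 + 40 + 30 + 25 + 25 + 25 + 15 + 15 + 10 = 490 s.
Lower bound: ⌈490/65⌉ = 8 commercial breaks.
A packing using 9 commercial breaks:
  break 1: 60 = 60
  break 2: 55 + 10 = 65
  break 3: 50 + 15 = 65
  break 4: 50 + 15 = 65
  break 5: 45 = 45
  break 6: 45 = 45
  break 7: 40 + 25 = 65
  break 8: 30 + 25 = 55
  break 9: 25 = 25
No arrangement into 8 commercial breaks stays within capacity, so 9 is optimal.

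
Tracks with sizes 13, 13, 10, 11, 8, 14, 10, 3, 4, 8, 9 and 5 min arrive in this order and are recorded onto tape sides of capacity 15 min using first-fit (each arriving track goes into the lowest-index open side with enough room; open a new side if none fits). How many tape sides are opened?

9

  13 → side 1 (new)  [load 13/15]
  13 → side 2 (new)  [load 13/15]
  10 → side 3 (new)  [load 10/15]
  11 → side 4 (new)  [load 11/15]
  8 → side 5 (new)  [load 8/15]
  14 → side 6 (new)  [load 14/15]
  10 → side 7 (new)  [load 10/15]
  3 → side 3  [load 13/15]
  4 → side 4  [load 15/15]
  8 → side 8 (new)  [load 8/15]
  9 → side 9 (new)  [load 9/15]
  5 → side 5  [load 13/15]
9 tape sides opened.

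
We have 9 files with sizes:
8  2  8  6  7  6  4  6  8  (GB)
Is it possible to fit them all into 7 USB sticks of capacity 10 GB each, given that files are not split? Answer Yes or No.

Yes

A valid assignment using 7 USB sticks:
  USB stick 1: 8 + 2 = 10
  USB stick 2: 8 = 8
  USB stick 3: 8 = 8
  USB stick 4: 7 = 7
  USB stick 5: 6 + 4 = 10
  USB stick 6: 6 = 6
  USB stick 7: 6 = 6
Every load is within 10 GB, so 7 USB sticks suffice.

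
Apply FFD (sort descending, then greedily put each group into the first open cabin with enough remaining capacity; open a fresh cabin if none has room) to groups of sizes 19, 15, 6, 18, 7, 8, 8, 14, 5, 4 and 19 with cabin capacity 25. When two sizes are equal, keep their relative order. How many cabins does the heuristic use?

6

Sorted descending: 19, 19, 18, 15, 14, 8, 8, 7, 6, 5, 4.
  19 → cabin 1 (new)  [load 19/25]
  19 → cabin 2 (new)  [load 19/25]
  18 → cabin 3 (new)  [load 18/25]
  15 → cabin 4 (new)  [load 15/25]
  14 → cabin 5 (new)  [load 14/25]
  8 → cabin 4  [load 23/25]
  8 → cabin 5  [load 22/25]
  7 → cabin 3  [load 25/25]
  6 → cabin 1  [load 25/25]
  5 → cabin 2  [load 24/25]
  4 → cabin 6 (new)  [load 4/25]
6 cabins opened.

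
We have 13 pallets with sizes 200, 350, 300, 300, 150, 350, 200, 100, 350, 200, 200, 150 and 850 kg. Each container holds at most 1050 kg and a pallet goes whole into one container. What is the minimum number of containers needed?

4

Total = 850 + 350 + 350 + 350 + 300 + 300 + 200 + 200 + 200 + 200 + 150 + 150 + 100 = 3700 kg.
Lower bound: ⌈3700/1050⌉ = 4 containers.
A packing using 4 containers:
  container 1: 850 + 200 = 1050
  container 2: 350 + 350 + 350 = 1050
  container 3: 300 + 300 + 200 + 200 = 1000
  container 4: 200 + 150 + 150 + 100 = 600
This matches the lower bound, so 4 is optimal.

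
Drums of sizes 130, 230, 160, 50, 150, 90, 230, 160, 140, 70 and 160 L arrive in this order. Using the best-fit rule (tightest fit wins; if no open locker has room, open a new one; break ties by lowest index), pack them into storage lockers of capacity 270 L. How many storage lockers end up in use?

  130 → locker 1 (new)  [load 130/270]
  230 → locker 2 (new)  [load 230/270]
  160 → locker 3 (new)  [load 160/270]
  50 → locker 3  [load 210/270]
  150 → locker 4 (new)  [load 150/270]
  90 → locker 4  [load 240/270]
  230 → locker 5 (new)  [load 230/270]
  160 → locker 6 (new)  [load 160/270]
  140 → locker 1  [load 270/270]
  70 → locker 6  [load 230/270]
  160 → locker 7 (new)  [load 160/270]
7 storage lockers opened.

7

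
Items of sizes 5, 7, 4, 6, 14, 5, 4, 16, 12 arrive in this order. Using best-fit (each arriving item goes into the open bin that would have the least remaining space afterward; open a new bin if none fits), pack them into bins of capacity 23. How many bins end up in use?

4

  5 → bin 1 (new)  [load 5/23]
  7 → bin 1  [load 12/23]
  4 → bin 1  [load 16/23]
  6 → bin 1  [load 22/23]
  14 → bin 2 (new)  [load 14/23]
  5 → bin 2  [load 19/23]
  4 → bin 2  [load 23/23]
  16 → bin 3 (new)  [load 16/23]
  12 → bin 4 (new)  [load 12/23]
4 bins opened.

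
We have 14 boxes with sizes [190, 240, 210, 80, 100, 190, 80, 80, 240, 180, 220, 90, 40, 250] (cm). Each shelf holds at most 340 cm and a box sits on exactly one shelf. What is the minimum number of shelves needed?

8

Total = 250 + 240 + 240 + 220 + 210 + 190 + 190 + 180 + 100 + 90 + 80 + 80 + 80 + 40 = 2190 cm.
Lower bound: ⌈2190/340⌉ = 7 shelves.
Also, 8 boxes each exceed 170 cm, and no two of those can share a shelf, so at least 8 shelves are needed.
A packing using 8 shelves:
  shelf 1: 250 + 90 = 340
  shelf 2: 240 + 100 = 340
  shelf 3: 240 + 80 = 320
  shelf 4: 220 + 80 + 40 = 340
  shelf 5: 210 + 80 = 290
  shelf 6: 190 = 190
  shelf 7: 190 = 190
  shelf 8: 180 = 180
This matches the lower bound, so 8 is optimal.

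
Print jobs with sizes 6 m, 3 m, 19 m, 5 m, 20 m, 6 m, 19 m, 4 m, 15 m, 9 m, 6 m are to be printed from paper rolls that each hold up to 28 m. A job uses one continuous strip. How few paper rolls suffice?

Total = 20 + 19 + 19 + 15 + 9 + 6 + 6 + 6 + 5 + 4 + 3 = 112 m.
Lower bound: ⌈112/28⌉ = 4 paper rolls.
A packing using 5 paper rolls:
  roll 1: 20 + 6 = 26
  roll 2: 19 + 9 = 28
  roll 3: 19 + 6 + 3 = 28
  roll 4: 15 + 6 + 5 = 26
  roll 5: 4 = 4
No arrangement into 4 paper rolls stays within capacity, so 5 is optimal.

5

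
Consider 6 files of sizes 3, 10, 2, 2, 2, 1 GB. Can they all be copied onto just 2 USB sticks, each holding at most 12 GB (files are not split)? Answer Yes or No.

Yes

A valid assignment using 2 USB sticks:
  USB stick 1: 10 + 2 = 12
  USB stick 2: 3 + 2 + 2 + 1 = 8
Every load is within 12 GB, so 2 USB sticks suffice.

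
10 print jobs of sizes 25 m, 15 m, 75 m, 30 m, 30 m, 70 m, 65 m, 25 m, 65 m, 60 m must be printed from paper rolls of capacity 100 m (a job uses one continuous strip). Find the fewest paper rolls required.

Total = 75 + 70 + 65 + 65 + 60 + 30 + 30 + 25 + 25 + 15 = 460 m.
Lower bound: ⌈460/100⌉ = 5 paper rolls.
A packing using 5 paper rolls:
  roll 1: 75 + 25 = 100
  roll 2: 70 + 30 = 100
  roll 3: 65 + 30 = 95
  roll 4: 65 + 25 = 90
  roll 5: 60 + 15 = 75
This matches the lower bound, so 5 is optimal.

5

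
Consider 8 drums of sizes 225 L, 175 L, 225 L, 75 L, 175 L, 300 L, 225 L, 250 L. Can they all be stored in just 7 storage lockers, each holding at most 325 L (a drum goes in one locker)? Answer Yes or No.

Yes

A valid assignment using 7 storage lockers:
  locker 1: 300 = 300
  locker 2: 250 + 75 = 325
  locker 3: 225 = 225
  locker 4: 225 = 225
  locker 5: 225 = 225
  locker 6: 175 = 175
  locker 7: 175 = 175
Every load is within 325 L, so 7 storage lockers suffice.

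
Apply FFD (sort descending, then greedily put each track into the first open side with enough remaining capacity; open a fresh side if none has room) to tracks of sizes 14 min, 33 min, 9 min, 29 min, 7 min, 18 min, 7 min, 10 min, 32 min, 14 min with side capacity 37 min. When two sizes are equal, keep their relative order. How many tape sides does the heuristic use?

Sorted descending: 33, 32, 29, 18, 14, 14, 10, 9, 7, 7.
  33 → side 1 (new)  [load 33/37]
  32 → side 2 (new)  [load 32/37]
  29 → side 3 (new)  [load 29/37]
  18 → side 4 (new)  [load 18/37]
  14 → side 4  [load 32/37]
  14 → side 5 (new)  [load 14/37]
  10 → side 5  [load 24/37]
  9 → side 5  [load 33/37]
  7 → side 3  [load 36/37]
  7 → side 6 (new)  [load 7/37]
6 tape sides opened.

6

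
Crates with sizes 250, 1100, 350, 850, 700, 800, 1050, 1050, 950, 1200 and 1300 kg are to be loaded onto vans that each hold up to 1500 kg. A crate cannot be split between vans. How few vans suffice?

Total = 1300 + 1200 + 1100 + 1050 + 1050 + 950 + 850 + 800 + 700 + 350 + 250 = 9600 kg.
Lower bound: ⌈9600/1500⌉ = 7 vans.
Also, 8 crates each exceed 750 kg, and no two of those can share a van, so at least 8 vans are needed.
A packing using 8 vans:
  van 1: 1300 = 1300
  van 2: 1200 + 250 = 1450
  van 3: 1100 + 350 = 1450
  van 4: 1050 = 1050
  van 5: 1050 = 1050
  van 6: 950 = 950
  van 7: 850 = 850
  van 8: 800 + 700 = 1500
This matches the lower bound, so 8 is optimal.

8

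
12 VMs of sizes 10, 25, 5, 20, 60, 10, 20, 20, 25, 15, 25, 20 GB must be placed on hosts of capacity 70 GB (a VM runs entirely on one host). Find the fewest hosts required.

4

Total = 60 + 25 + 25 + 25 + 20 + 20 + 20 + 20 + 15 + 10 + 10 + 5 = 255 GB.
Lower bound: ⌈255/70⌉ = 4 hosts.
A packing using 4 hosts:
  host 1: 60 + 10 = 70
  host 2: 25 + 25 + 20 = 70
  host 3: 25 + 20 + 20 + 5 = 70
  host 4: 20 + 15 + 10 = 45
This matches the lower bound, so 4 is optimal.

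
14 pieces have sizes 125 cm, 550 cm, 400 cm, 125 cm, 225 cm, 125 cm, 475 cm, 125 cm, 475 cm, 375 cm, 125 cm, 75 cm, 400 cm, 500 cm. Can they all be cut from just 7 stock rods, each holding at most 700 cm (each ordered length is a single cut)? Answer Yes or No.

Yes

A valid assignment using 7 stock rods:
  stock rod 1: 550 + 125 = 675
  stock rod 2: 500 + 125 + 75 = 700
  stock rod 3: 475 + 225 = 700
  stock rod 4: 475 + 125 = 600
  stock rod 5: 400 + 125 + 125 = 650
  stock rod 6: 400 = 400
  stock rod 7: 375 = 375
Every load is within 700 cm, so 7 stock rods suffice.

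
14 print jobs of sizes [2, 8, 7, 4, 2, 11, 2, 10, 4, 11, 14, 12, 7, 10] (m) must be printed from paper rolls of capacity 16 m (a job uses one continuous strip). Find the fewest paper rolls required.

8

Total = 14 + 12 + 11 + 11 + 10 + 10 + 8 + 7 + 7 + 4 + 4 + 2 + 2 + 2 = 104 m.
Lower bound: ⌈104/16⌉ = 7 paper rolls.
A packing using 8 paper rolls:
  roll 1: 14 + 2 = 16
  roll 2: 12 + 4 = 16
  roll 3: 11 + 4 = 15
  roll 4: 11 + 2 + 2 = 15
  roll 5: 10 = 10
  roll 6: 10 = 10
  roll 7: 8 + 7 = 15
  roll 8: 7 = 7
No arrangement into 7 paper rolls stays within capacity, so 8 is optimal.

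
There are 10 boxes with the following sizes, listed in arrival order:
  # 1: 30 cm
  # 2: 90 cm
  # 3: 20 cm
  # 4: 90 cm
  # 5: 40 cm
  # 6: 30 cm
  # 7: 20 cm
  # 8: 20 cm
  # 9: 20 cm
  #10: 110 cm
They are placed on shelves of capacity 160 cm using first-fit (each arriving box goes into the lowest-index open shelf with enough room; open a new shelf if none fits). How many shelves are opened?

3

  30 → shelf 1 (new)  [load 30/160]
  90 → shelf 1  [load 120/160]
  20 → shelf 1  [load 140/160]
  90 → shelf 2 (new)  [load 90/160]
  40 → shelf 2  [load 130/160]
  30 → shelf 2  [load 160/160]
  20 → shelf 1  [load 160/160]
  20 → shelf 3 (new)  [load 20/160]
  20 → shelf 3  [load 40/160]
  110 → shelf 3  [load 150/160]
3 shelves opened.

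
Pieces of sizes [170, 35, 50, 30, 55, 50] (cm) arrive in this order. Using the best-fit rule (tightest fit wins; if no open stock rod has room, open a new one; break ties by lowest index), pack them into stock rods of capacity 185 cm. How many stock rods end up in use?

3

  170 → stock rod 1 (new)  [load 170/185]
  35 → stock rod 2 (new)  [load 35/185]
  50 → stock rod 2  [load 85/185]
  30 → stock rod 2  [load 115/185]
  55 → stock rod 2  [load 170/185]
  50 → stock rod 3 (new)  [load 50/185]
3 stock rods opened.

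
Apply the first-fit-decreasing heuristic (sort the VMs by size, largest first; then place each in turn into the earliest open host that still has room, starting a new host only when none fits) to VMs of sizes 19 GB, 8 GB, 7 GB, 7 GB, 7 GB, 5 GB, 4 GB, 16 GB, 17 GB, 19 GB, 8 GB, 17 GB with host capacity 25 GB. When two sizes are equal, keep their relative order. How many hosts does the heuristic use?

Sorted descending: 19, 19, 17, 17, 16, 8, 8, 7, 7, 7, 5, 4.
  19 → host 1 (new)  [load 19/25]
  19 → host 2 (new)  [load 19/25]
  17 → host 3 (new)  [load 17/25]
  17 → host 4 (new)  [load 17/25]
  16 → host 5 (new)  [load 16/25]
  8 → host 3  [load 25/25]
  8 → host 4  [load 25/25]
  7 → host 5  [load 23/25]
  7 → host 6 (new)  [load 7/25]
  7 → host 6  [load 14/25]
  5 → host 1  [load 24/25]
  4 → host 2  [load 23/25]
6 hosts opened.

6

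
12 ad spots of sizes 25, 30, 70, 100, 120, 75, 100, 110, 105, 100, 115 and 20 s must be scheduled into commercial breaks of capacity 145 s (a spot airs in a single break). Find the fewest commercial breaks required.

Total = 120 + 115 + 110 + 105 + 100 + 100 + 100 + 75 + 70 + 30 + 25 + 20 = 970 s.
Lower bound: ⌈970/145⌉ = 7 commercial breaks.
Also, 8 ad spots each exceed 145/2 s, and no two of those can share a break, so at least 8 commercial breaks are needed.
A packing using 8 commercial breaks:
  break 1: 120 + 25 = 145
  break 2: 115 + 30 = 145
  break 3: 110 + 20 = 130
  break 4: 105 = 105
  break 5: 100 = 100
  break 6: 100 = 100
  break 7: 100 = 100
  break 8: 75 + 70 = 145
This matches the lower bound, so 8 is optimal.

8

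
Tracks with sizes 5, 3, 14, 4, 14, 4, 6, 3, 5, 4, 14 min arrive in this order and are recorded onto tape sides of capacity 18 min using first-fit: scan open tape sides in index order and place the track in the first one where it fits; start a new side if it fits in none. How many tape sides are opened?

  5 → side 1 (new)  [load 5/18]
  3 → side 1  [load 8/18]
  14 → side 2 (new)  [load 14/18]
  4 → side 1  [load 12/18]
  14 → side 3 (new)  [load 14/18]
  4 → side 1  [load 16/18]
  6 → side 4 (new)  [load 6/18]
  3 → side 2  [load 17/18]
  5 → side 4  [load 11/18]
  4 → side 3  [load 18/18]
  14 → side 5 (new)  [load 14/18]
5 tape sides opened.

5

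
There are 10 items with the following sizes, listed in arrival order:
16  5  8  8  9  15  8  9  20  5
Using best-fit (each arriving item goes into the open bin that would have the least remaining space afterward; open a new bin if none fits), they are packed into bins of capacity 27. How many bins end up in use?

5

  16 → bin 1 (new)  [load 16/27]
  5 → bin 1  [load 21/27]
  8 → bin 2 (new)  [load 8/27]
  8 → bin 2  [load 16/27]
  9 → bin 2  [load 25/27]
  15 → bin 3 (new)  [load 15/27]
  8 → bin 3  [load 23/27]
  9 → bin 4 (new)  [load 9/27]
  20 → bin 5 (new)  [load 20/27]
  5 → bin 1  [load 26/27]
5 bins opened.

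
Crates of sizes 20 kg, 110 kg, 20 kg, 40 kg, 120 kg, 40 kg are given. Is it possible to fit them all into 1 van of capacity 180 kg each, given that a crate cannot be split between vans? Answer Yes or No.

No

Total = 350 kg; ⌈350/180⌉ = 2.
At least 2 vans are required, but only 1 is allowed.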